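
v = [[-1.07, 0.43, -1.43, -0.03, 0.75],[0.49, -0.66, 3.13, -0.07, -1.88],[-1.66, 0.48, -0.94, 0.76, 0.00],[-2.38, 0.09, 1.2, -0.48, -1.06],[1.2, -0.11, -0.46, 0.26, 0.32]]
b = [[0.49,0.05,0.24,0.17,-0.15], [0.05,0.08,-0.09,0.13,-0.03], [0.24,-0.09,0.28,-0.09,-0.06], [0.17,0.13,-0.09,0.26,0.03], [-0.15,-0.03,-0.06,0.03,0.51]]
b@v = [[-1.48, 0.32, -0.5, 0.04, 0.05], [-0.21, -0.06, 0.43, -0.15, -0.26], [-0.62, 0.3, -0.97, 0.24, 0.43], [-0.55, -0.04, 0.55, -0.20, -0.38], [0.79, -0.13, -0.02, 0.08, 0.08]]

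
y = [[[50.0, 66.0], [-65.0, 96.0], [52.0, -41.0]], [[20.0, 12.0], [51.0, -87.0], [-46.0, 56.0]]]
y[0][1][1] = 96.0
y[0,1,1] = 96.0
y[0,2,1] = -41.0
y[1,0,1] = 12.0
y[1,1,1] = -87.0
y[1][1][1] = -87.0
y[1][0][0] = 20.0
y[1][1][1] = -87.0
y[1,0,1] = 12.0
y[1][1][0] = 51.0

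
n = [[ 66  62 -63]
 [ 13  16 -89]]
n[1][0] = 13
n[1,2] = -89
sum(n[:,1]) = 78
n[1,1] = 16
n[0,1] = 62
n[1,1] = 16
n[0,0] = 66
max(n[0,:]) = 66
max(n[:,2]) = -63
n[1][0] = 13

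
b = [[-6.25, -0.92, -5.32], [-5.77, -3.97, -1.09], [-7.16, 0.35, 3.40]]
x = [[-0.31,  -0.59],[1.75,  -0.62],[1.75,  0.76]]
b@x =[[-8.98, 0.21], [-7.07, 5.04], [8.78, 6.59]]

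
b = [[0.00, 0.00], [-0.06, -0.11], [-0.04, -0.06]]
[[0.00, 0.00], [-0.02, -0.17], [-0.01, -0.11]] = b @[[-0.05,1.83], [0.23,0.55]]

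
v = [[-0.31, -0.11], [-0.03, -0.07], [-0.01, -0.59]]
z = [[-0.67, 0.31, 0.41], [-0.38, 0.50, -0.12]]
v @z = [[0.25, -0.15, -0.11],[0.05, -0.04, -0.00],[0.23, -0.30, 0.07]]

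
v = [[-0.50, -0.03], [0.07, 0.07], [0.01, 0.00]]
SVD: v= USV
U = [[-0.99, -0.15], [0.15, -0.99], [0.02, 0.01]]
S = [0.51, 0.06]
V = [[1.00,0.08],[0.08,-1.00]]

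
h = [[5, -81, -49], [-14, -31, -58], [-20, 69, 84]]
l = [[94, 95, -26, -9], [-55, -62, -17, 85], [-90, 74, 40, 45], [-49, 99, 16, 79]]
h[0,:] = [5, -81, -49]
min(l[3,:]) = -49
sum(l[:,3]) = 200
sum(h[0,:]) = -125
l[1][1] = -62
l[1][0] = -55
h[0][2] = -49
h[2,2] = 84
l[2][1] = 74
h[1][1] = -31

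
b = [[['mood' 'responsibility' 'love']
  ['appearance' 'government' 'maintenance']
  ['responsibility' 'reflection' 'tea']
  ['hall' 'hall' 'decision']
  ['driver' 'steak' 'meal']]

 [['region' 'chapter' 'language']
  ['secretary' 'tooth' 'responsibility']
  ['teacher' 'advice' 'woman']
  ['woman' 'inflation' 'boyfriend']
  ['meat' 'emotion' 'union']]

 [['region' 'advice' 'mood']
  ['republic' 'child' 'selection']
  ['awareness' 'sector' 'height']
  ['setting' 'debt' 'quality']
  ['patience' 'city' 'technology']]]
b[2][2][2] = 'height'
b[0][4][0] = 'driver'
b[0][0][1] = 'responsibility'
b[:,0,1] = ['responsibility', 'chapter', 'advice']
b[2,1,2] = 'selection'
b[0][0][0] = 'mood'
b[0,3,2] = 'decision'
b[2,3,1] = 'debt'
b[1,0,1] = 'chapter'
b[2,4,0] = 'patience'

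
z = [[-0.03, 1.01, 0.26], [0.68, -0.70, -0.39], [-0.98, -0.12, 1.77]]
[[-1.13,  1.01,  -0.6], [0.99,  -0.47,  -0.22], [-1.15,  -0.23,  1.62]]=z @ [[0.10, 0.40, -0.84],[-0.95, 0.97, -0.72],[-0.66, 0.16, 0.40]]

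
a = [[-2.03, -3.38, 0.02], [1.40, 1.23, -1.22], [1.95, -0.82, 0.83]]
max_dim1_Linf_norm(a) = 3.38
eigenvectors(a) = [[(0.69+0j), (0.69-0j), 0.37+0.00j],  [(-0.19-0.42j), (-0.19+0.42j), -0.46+0.00j],  [-0.28-0.48j, (-0.28+0.48j), 0.80+0.00j]]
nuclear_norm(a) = 7.83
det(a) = 11.86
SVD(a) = [[-0.89, -0.1, -0.44], [0.44, 0.02, -0.90], [0.1, -0.99, 0.03]] @ diag([4.379560041756318, 2.2437967988887637, 1.2064948263245567]) @ [[0.6, 0.79, -0.11], [-0.76, 0.52, -0.38], [-0.24, 0.31, 0.92]]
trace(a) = 0.03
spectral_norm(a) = 4.38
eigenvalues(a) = [(-1.09+2.04j), (-1.09-2.04j), (2.21+0j)]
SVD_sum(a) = [[-2.33, -3.1, 0.43],[1.16, 1.55, -0.21],[0.25, 0.34, -0.05]] + [[0.17, -0.12, 0.09], [-0.03, 0.02, -0.01], [1.71, -1.17, 0.84]] + [[0.13, -0.17, -0.49], [0.26, -0.33, -0.99], [-0.01, 0.01, 0.03]]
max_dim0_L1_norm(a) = 5.43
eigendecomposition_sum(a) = [[-1.04+0.72j, -1.35-0.31j, (-0.29-0.52j)], [(0.73+0.43j), (0.19+0.91j), (-0.23+0.32j)], [0.92+0.42j, (0.33+1.05j), -0.24+0.41j]] + [[-1.04-0.72j, -1.35+0.31j, -0.29+0.52j], [0.73-0.43j, (0.19-0.91j), -0.23-0.32j], [0.92-0.42j, (0.33-1.05j), -0.24-0.41j]] + [[0.05+0.00j, -0.69+0.00j, 0.61+0.00j], [(-0.07-0j), (0.85-0j), (-0.76-0j)], [(0.11+0j), (-1.48+0j), (1.31+0j)]]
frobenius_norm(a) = 5.07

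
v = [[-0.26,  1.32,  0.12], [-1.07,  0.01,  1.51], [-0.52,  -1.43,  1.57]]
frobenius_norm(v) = 3.17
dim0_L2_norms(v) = [1.22, 1.95, 2.18]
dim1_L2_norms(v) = [1.35, 1.85, 2.19]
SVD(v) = [[0.18, 0.76, 0.62],[-0.58, 0.59, -0.56],[-0.79, -0.26, 0.55]] @ diag([2.6947500541140474, 1.6540339712364487, 0.17942621839665976]) @ [[0.37, 0.51, -0.78],  [-0.42, 0.84, 0.35],  [0.83, 0.2, 0.52]]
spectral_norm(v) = 2.69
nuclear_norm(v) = 4.53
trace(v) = 1.32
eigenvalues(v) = [(0.27+0j), (0.52+1.64j), (0.52-1.64j)]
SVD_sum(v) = [[0.18, 0.24, -0.37], [-0.57, -0.79, 1.22], [-0.78, -1.08, 1.67]] + [[-0.53, 1.05, 0.44], [-0.41, 0.82, 0.34], [0.18, -0.37, -0.15]] + [[0.09, 0.02, 0.06], [-0.08, -0.02, -0.05], [0.08, 0.02, 0.05]]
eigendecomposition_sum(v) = [[0.18-0.00j,(-0.19-0j),(0.2+0j)], [(0.06-0j),(-0.06-0j),0.07+0.00j], [0.14-0.00j,-0.14-0.00j,(0.15+0j)]] + [[(-0.22+0.37j), 0.75+0.38j, (-0.04-0.65j)], [-0.56-0.02j, (0.04+1.1j), 0.72-0.45j], [(-0.33-0.35j), (-0.64+0.68j), (0.71+0.17j)]] + [[(-0.22-0.37j),(0.75-0.38j),-0.04+0.65j],[-0.56+0.02j,(0.04-1.1j),(0.72+0.45j)],[(-0.33+0.35j),-0.64-0.68j,0.71-0.17j]]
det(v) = 0.80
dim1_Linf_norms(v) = [1.32, 1.51, 1.57]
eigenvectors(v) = [[0.77+0.00j, -0.24+0.44j, -0.24-0.44j], [(0.26+0j), (-0.66+0j), (-0.66-0j)], [(0.59+0j), (-0.39-0.4j), -0.39+0.40j]]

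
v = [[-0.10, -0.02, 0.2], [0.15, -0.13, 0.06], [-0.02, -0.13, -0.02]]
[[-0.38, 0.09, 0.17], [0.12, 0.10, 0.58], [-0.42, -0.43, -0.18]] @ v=[[0.05,-0.03,-0.07], [-0.01,-0.09,0.02], [-0.02,0.09,-0.11]]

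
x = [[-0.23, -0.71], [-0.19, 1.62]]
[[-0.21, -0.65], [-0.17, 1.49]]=x@[[0.92, 0.0], [0.0, 0.92]]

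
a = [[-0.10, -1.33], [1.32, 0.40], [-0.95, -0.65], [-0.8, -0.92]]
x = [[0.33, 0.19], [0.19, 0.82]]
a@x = [[-0.29,-1.11], [0.51,0.58], [-0.44,-0.71], [-0.44,-0.91]]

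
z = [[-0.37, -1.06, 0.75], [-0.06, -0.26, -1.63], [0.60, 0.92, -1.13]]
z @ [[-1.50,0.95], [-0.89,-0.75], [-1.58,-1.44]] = [[0.31, -0.64], [2.9, 2.49], [0.07, 1.51]]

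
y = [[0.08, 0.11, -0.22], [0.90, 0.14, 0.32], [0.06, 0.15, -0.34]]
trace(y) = -0.12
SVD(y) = [[-0.02, 0.57, -0.82], [-1.0, 0.03, 0.04], [0.04, 0.82, 0.57]] @ diag([0.9662490136761795, 0.4549312702870972, 0.0006187768407345783]) @ [[-0.93, -0.14, -0.34],[0.26, 0.42, -0.87],[0.26, -0.9, -0.35]]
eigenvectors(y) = [[-0.19, -0.27, 0.35], [-0.96, 0.9, -0.76], [-0.21, 0.35, 0.55]]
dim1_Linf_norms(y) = [0.22, 0.9, 0.34]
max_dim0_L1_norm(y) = 1.04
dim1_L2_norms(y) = [0.26, 0.97, 0.38]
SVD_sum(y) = [[0.01, 0.0, 0.00], [0.9, 0.14, 0.33], [-0.04, -0.01, -0.01]] + [[0.07, 0.11, -0.23], [0.00, 0.0, -0.01], [0.10, 0.16, -0.33]] + [[-0.00, 0.0, 0.0], [0.0, -0.00, -0.00], [0.00, -0.0, -0.00]]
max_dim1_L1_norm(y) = 1.36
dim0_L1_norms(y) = [1.04, 0.4, 0.88]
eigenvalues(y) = [0.39, -0.0, -0.51]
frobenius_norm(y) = 1.07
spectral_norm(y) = 0.97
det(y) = 0.00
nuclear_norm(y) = 1.42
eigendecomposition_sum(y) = [[0.15,  0.05,  -0.02], [0.75,  0.27,  -0.11], [0.17,  0.06,  -0.02]] + [[-0.0,0.0,0.0], [0.0,-0.00,-0.0], [0.00,-0.0,-0.0]] + [[-0.07, 0.06, -0.2], [0.15, -0.12, 0.43], [-0.11, 0.09, -0.31]]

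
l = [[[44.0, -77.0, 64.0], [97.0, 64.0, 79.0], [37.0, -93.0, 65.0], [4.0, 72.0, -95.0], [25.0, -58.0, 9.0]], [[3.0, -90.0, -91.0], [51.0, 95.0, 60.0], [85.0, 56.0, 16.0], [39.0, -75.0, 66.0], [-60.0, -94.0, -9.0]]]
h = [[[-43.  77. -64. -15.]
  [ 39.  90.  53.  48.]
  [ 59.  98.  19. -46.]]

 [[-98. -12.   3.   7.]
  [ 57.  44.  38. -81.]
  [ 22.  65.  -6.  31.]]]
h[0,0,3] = -15.0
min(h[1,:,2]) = -6.0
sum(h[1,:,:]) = 70.0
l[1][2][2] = 16.0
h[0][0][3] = -15.0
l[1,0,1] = -90.0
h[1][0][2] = 3.0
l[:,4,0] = [25.0, -60.0]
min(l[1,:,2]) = -91.0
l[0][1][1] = 64.0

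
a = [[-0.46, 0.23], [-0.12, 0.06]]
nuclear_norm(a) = 0.53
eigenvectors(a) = [[-0.97, -0.45], [-0.25, -0.89]]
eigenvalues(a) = [-0.4, 0.0]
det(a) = 0.00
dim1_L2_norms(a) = [0.51, 0.13]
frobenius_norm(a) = 0.53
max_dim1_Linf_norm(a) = 0.46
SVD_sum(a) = [[-0.46,0.23], [-0.12,0.06]] + [[0.00, 0.0], [-0.0, -0.00]]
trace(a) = -0.40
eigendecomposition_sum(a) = [[-0.46, 0.23],[-0.12, 0.06]] + [[-0.0,0.00], [-0.0,0.0]]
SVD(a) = [[-0.97, -0.25], [-0.25, 0.97]] @ diag([0.5315072906367325, 6.173847811393324e-18]) @ [[0.89,  -0.45], [-0.45,  -0.89]]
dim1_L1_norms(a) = [0.69, 0.18]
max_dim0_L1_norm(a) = 0.58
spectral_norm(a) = 0.53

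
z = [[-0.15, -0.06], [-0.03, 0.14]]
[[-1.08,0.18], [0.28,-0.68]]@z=[[0.16, 0.09], [-0.02, -0.11]]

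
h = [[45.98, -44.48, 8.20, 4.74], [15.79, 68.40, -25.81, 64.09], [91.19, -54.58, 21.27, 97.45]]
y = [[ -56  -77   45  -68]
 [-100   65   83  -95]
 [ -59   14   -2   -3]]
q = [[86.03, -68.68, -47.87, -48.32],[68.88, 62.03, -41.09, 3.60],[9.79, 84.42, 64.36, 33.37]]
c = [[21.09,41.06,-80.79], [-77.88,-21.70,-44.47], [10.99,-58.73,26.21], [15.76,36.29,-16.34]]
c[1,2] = -44.47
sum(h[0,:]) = 14.44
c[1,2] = -44.47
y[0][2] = 45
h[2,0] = 91.19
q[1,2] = -41.09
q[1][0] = 68.88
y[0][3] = -68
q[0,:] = [86.03, -68.68, -47.87, -48.32]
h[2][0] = 91.19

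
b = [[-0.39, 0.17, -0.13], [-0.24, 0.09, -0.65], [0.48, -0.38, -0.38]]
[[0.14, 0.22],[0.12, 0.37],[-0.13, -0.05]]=b @[[-0.31, -0.4], [0.03, 0.04], [-0.07, -0.41]]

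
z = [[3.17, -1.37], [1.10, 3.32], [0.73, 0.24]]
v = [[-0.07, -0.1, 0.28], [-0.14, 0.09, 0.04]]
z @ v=[[-0.03, -0.44, 0.83], [-0.54, 0.19, 0.44], [-0.08, -0.05, 0.21]]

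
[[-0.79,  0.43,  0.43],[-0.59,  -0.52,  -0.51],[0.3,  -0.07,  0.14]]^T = [[-0.79, -0.59, 0.30], [0.43, -0.52, -0.07], [0.43, -0.51, 0.14]]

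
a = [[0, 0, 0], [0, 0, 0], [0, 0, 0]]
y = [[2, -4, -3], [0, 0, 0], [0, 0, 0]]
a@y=[[0, 0, 0], [0, 0, 0], [0, 0, 0]]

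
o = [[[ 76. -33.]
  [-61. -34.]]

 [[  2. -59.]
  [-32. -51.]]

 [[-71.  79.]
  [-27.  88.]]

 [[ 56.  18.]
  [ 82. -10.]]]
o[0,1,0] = -61.0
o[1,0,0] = 2.0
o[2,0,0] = -71.0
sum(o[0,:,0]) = 15.0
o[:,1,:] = [[-61.0, -34.0], [-32.0, -51.0], [-27.0, 88.0], [82.0, -10.0]]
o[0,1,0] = -61.0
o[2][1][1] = 88.0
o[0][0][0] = 76.0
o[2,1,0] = -27.0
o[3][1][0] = 82.0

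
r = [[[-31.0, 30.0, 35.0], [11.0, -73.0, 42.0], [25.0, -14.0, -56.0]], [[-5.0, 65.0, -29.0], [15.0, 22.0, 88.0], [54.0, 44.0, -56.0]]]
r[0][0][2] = 35.0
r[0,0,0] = -31.0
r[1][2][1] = 44.0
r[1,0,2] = -29.0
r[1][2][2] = -56.0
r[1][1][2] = 88.0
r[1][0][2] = -29.0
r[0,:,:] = [[-31.0, 30.0, 35.0], [11.0, -73.0, 42.0], [25.0, -14.0, -56.0]]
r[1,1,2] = 88.0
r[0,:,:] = [[-31.0, 30.0, 35.0], [11.0, -73.0, 42.0], [25.0, -14.0, -56.0]]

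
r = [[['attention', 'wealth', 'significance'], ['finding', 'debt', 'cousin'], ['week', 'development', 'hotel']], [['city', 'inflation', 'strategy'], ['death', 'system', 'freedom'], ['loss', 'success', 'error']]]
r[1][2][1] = 'success'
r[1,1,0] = 'death'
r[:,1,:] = [['finding', 'debt', 'cousin'], ['death', 'system', 'freedom']]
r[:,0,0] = ['attention', 'city']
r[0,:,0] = ['attention', 'finding', 'week']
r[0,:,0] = ['attention', 'finding', 'week']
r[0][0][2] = 'significance'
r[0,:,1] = ['wealth', 'debt', 'development']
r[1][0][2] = 'strategy'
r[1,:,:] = [['city', 'inflation', 'strategy'], ['death', 'system', 'freedom'], ['loss', 'success', 'error']]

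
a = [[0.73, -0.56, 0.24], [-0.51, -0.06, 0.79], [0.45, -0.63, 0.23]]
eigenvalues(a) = [(0.88+0j), (0.01+0.44j), (0.01-0.44j)]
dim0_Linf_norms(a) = [0.73, 0.63, 0.79]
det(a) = 0.17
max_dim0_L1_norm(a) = 1.69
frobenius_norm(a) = 1.56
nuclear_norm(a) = 2.33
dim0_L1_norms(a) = [1.69, 1.25, 1.26]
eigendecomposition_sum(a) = [[(1.02+0j), -0.48+0.00j, (-0.2-0j)], [(0.02+0j), -0.01+0.00j, (-0-0j)], [(0.69+0j), (-0.32+0j), -0.14-0.00j]] + [[(-0.15-0.03j), -0.04+0.12j, (0.22+0.05j)], [(-0.27+0j), (-0.02+0.22j), (0.4-0.01j)], [(-0.12-0.17j), (-0.15+0.08j), 0.18+0.25j]] + [[(-0.15+0.03j), (-0.04-0.12j), 0.22-0.05j],[-0.27-0.00j, (-0.02-0.22j), (0.4+0.01j)],[(-0.12+0.17j), -0.15-0.08j, (0.18-0.25j)]]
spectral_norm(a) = 1.24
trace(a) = 0.90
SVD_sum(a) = [[0.7, -0.61, 0.14], [-0.17, 0.15, -0.03], [0.58, -0.51, 0.11]] + [[-0.03, -0.02, 0.06],[-0.35, -0.22, 0.82],[-0.07, -0.04, 0.16]] + [[0.05,0.07,0.04], [0.01,0.01,0.01], [-0.06,-0.08,-0.05]]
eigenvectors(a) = [[(-0.83+0j), (-0.4-0.09j), (-0.4+0.09j)], [-0.02+0.00j, -0.72+0.00j, (-0.72-0j)], [-0.56+0.00j, (-0.32-0.46j), -0.32+0.46j]]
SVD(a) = [[-0.76, -0.07, -0.65], [0.18, -0.98, -0.1], [-0.63, -0.20, 0.75]] @ diag([1.2439994890654218, 0.9353043627817593, 0.14788853967220225]) @ [[-0.75, 0.65, -0.15], [0.38, 0.24, -0.89], [-0.55, -0.72, -0.43]]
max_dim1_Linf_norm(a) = 0.79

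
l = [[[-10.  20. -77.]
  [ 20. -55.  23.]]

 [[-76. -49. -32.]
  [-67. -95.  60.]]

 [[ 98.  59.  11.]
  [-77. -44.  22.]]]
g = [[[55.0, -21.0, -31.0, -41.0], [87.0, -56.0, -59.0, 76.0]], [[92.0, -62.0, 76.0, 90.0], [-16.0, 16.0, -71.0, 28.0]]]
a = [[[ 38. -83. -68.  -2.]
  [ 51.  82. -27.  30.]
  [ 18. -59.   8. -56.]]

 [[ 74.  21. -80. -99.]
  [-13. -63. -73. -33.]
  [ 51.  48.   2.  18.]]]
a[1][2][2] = 2.0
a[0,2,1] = -59.0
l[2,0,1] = 59.0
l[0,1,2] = 23.0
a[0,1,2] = -27.0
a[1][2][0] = 51.0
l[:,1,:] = [[20.0, -55.0, 23.0], [-67.0, -95.0, 60.0], [-77.0, -44.0, 22.0]]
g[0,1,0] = 87.0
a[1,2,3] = 18.0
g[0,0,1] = -21.0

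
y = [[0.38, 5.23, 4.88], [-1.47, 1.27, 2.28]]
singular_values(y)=[7.58, 1.69]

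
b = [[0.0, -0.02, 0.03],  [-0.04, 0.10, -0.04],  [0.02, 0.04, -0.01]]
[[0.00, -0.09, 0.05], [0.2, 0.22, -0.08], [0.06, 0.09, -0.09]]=b@[[-0.90, 0.40, -1.7],[2.28, 1.65, -1.1],[1.65, -1.84, 1.06]]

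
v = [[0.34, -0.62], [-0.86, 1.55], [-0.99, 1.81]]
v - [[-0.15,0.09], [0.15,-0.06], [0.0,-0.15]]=[[0.49, -0.71],[-1.01, 1.61],[-0.99, 1.96]]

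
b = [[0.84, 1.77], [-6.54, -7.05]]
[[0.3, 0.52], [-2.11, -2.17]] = b@[[0.29, 0.03],[0.03, 0.28]]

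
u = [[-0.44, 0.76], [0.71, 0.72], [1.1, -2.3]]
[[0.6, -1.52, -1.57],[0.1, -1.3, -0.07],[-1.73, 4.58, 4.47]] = u @ [[-0.42,0.13,1.26], [0.55,-1.93,-1.34]]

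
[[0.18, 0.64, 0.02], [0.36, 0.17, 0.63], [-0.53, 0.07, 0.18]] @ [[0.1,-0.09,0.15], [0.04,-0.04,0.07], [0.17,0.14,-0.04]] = [[0.05, -0.04, 0.07], [0.15, 0.05, 0.04], [-0.02, 0.07, -0.08]]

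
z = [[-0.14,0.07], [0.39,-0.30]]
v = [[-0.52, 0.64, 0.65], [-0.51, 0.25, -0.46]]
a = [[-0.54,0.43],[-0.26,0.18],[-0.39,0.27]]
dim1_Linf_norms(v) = [0.65, 0.51]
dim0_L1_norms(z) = [0.53, 0.37]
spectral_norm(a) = 0.89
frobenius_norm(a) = 0.90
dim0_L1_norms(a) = [1.19, 0.88]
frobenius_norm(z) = 0.52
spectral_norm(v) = 1.06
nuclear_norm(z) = 0.54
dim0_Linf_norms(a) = [0.54, 0.43]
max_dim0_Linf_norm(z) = 0.39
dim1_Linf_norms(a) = [0.54, 0.26, 0.39]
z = v @ a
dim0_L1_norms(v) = [1.03, 0.89, 1.11]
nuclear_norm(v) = 1.78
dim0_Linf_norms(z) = [0.39, 0.3]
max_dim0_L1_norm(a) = 1.19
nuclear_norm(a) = 0.92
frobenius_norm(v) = 1.28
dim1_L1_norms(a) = [0.97, 0.44, 0.66]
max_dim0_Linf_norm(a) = 0.54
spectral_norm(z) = 0.52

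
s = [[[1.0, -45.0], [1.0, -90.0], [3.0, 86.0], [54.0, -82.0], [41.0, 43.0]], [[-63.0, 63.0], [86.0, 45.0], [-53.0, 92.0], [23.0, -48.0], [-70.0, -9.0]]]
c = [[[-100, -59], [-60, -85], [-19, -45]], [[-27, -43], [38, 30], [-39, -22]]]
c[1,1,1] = 30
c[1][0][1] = -43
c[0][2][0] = -19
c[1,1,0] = 38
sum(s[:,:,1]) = 55.0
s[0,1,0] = 1.0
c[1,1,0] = 38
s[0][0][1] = -45.0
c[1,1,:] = [38, 30]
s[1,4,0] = -70.0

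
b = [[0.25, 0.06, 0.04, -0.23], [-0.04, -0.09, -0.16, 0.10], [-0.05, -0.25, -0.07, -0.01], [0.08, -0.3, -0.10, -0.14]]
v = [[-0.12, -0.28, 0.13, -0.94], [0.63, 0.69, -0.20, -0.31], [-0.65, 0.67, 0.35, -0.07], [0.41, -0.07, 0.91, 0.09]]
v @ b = [[-0.1, 0.27, 0.12, 0.13], [0.12, 0.12, -0.04, -0.03], [-0.21, -0.17, -0.15, 0.22], [0.07, -0.22, -0.05, -0.12]]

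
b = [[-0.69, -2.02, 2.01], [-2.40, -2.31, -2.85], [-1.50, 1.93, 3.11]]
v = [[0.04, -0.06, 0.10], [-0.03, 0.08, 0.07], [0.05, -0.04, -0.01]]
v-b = [[0.73, 1.96, -1.91], [2.37, 2.39, 2.92], [1.55, -1.97, -3.12]]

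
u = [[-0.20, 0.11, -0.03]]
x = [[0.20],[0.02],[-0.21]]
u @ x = [[-0.03]]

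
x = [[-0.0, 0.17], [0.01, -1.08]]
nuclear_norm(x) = 1.09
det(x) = -0.00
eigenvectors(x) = [[1.00, -0.16], [0.01, 0.99]]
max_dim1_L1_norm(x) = 1.09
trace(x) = -1.08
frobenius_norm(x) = 1.09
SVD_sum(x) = [[-0.00, 0.17],[0.01, -1.08]] + [[0.00,0.0], [0.0,0.0]]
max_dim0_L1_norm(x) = 1.25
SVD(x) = [[0.16, -0.99], [-0.99, -0.16]] @ diag([1.093342390285087, 0.0015548651685925463]) @ [[-0.01, 1.00], [-1.00, -0.01]]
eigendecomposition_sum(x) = [[0.0, 0.00],[0.0, 0.0]] + [[-0.00, 0.17], [0.01, -1.08]]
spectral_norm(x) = 1.09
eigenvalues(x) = [0.0, -1.08]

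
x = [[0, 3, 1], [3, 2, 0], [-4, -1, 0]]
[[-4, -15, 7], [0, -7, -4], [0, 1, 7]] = x@ [[0, 1, -2], [0, -5, 1], [-4, 0, 4]]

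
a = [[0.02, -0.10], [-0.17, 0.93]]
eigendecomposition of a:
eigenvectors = [[-0.98, 0.11], [-0.18, -0.99]]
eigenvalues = [0.0, 0.95]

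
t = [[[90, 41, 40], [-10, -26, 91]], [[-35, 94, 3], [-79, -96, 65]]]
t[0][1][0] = -10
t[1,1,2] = 65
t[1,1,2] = 65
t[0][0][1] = 41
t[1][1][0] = -79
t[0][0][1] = 41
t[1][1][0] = -79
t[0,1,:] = [-10, -26, 91]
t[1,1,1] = -96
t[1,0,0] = -35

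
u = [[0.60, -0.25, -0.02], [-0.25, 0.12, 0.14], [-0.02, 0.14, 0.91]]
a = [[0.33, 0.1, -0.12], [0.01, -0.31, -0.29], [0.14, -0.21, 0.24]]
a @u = [[0.18, -0.09, -0.1], [0.09, -0.08, -0.31], [0.13, -0.03, 0.19]]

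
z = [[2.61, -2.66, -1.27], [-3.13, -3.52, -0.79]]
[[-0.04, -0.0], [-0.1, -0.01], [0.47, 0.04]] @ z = [[-0.1, 0.11, 0.05], [-0.23, 0.3, 0.13], [1.1, -1.39, -0.63]]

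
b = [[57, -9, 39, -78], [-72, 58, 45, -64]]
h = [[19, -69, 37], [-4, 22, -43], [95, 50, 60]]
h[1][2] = -43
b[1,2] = 45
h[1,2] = -43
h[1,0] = -4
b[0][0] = 57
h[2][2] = 60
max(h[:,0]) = 95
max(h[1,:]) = 22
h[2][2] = 60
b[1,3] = -64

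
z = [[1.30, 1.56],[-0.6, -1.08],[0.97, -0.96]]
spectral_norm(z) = 2.38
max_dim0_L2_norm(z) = 2.13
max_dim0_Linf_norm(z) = 1.56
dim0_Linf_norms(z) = [1.3, 1.56]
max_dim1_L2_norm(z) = 2.03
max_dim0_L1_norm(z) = 3.6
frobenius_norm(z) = 2.74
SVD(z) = [[0.85,  0.17], [-0.52,  0.06], [-0.11,  0.98]] @ diag([2.379396749940384, 1.3605039898409481]) @ [[0.55, 0.84], [0.84, -0.55]]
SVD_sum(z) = [[1.1, 1.69], [-0.67, -1.03], [-0.15, -0.23]] + [[0.20, -0.13], [0.07, -0.05], [1.12, -0.73]]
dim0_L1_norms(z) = [2.87, 3.6]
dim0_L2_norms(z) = [1.73, 2.13]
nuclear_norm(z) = 3.74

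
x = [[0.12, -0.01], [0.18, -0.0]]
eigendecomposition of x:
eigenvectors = [[0.49, 0.1], [0.87, 1.00]]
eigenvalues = [0.1, 0.02]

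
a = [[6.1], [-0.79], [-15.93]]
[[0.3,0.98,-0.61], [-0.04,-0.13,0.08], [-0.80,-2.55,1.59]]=a@ [[0.05, 0.16, -0.1]]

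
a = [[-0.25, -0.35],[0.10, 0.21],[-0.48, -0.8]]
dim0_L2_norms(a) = [0.55, 0.9]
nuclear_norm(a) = 1.09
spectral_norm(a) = 1.05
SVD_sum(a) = [[-0.22, -0.37], [0.12, 0.2], [-0.49, -0.80]] + [[-0.03, 0.02], [-0.02, 0.01], [0.01, -0.00]]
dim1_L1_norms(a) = [0.6, 0.31, 1.28]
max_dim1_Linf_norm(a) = 0.8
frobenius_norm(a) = 1.05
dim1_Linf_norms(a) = [0.35, 0.21, 0.8]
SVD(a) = [[-0.41,-0.77], [0.22,-0.61], [-0.89,0.20]] @ diag([1.0525724740324436, 0.0398896842456849]) @ [[0.52, 0.85], [0.85, -0.52]]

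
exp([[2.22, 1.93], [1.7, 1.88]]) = [[26.76, 24.74], [21.8, 22.40]]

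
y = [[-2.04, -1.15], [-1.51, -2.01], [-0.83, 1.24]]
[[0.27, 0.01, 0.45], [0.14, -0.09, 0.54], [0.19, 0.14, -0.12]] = y @ [[-0.16, -0.05, -0.12], [0.05, 0.08, -0.18]]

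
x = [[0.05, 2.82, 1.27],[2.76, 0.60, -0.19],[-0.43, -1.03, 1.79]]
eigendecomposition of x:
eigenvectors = [[0.75+0.00j, -0.19-0.30j, (-0.19+0.3j)],[(-0.66+0j), (-0.45-0.3j), -0.45+0.30j],[-0.08+0.00j, 0.76+0.00j, (0.76-0j)]]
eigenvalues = [(-2.57+0j), (2.5+0.58j), (2.5-0.58j)]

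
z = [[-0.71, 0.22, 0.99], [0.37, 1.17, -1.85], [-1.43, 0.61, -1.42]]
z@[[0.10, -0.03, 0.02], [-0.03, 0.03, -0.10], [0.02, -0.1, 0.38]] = [[-0.06,-0.07,0.34], [-0.04,0.21,-0.81], [-0.19,0.2,-0.63]]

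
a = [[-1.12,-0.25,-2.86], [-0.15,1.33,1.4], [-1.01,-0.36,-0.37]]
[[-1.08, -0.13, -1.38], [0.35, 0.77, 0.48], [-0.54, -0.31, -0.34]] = a@[[0.43, 0.1, 0.2], [0.10, 0.64, -0.05], [0.2, -0.05, 0.41]]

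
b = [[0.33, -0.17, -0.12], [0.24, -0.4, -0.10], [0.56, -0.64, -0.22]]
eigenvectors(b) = [[-0.24, -0.67, 0.32], [-0.51, -0.16, -0.04], [-0.83, -0.72, 0.95]]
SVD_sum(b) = [[0.24, -0.26, -0.09], [0.3, -0.34, -0.12], [0.57, -0.63, -0.22]] + [[0.09, 0.09, -0.03], [-0.06, -0.06, 0.02], [-0.01, -0.01, 0.0]] + [[0.0, -0.00, 0.0], [0.00, -0.00, 0.00], [-0.00, 0.00, -0.00]]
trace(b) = -0.29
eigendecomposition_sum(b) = [[0.09, -0.19, -0.04], [0.18, -0.40, -0.08], [0.3, -0.66, -0.13]] + [[0.24, 0.02, -0.08], [0.06, 0.00, -0.02], [0.26, 0.02, -0.09]] + [[0.00, 0.00, -0.00], [-0.00, -0.0, 0.0], [0.0, 0.0, -0.00]]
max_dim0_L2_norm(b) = 0.77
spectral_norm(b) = 1.06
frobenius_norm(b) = 1.07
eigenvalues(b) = [-0.45, 0.16, -0.0]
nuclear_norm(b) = 1.22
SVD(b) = [[-0.34, 0.83, -0.43], [-0.44, -0.55, -0.71], [-0.83, -0.05, 0.56]] @ diag([1.0605846373310928, 0.16297306062205777, 9.256756271217759e-05]) @ [[-0.64, 0.72, 0.25],[0.69, 0.69, -0.20],[-0.32, 0.04, -0.95]]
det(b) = 0.00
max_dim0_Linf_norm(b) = 0.64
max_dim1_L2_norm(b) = 0.88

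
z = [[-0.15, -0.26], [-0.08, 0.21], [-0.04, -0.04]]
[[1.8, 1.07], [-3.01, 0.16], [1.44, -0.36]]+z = [[1.65, 0.81], [-3.09, 0.37], [1.4, -0.4]]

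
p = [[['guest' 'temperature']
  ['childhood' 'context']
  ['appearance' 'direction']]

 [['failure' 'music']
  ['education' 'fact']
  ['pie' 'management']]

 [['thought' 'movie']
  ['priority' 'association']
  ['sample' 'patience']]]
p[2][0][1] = 'movie'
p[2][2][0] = 'sample'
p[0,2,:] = ['appearance', 'direction']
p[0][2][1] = 'direction'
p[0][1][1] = 'context'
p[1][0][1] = 'music'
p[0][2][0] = 'appearance'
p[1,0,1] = 'music'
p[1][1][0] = 'education'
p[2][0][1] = 'movie'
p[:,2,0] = ['appearance', 'pie', 'sample']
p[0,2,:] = ['appearance', 'direction']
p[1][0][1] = 'music'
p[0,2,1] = 'direction'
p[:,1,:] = [['childhood', 'context'], ['education', 'fact'], ['priority', 'association']]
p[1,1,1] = 'fact'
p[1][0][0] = 'failure'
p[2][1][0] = 'priority'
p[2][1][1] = 'association'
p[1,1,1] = 'fact'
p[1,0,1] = 'music'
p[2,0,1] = 'movie'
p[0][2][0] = 'appearance'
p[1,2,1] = 'management'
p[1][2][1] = 'management'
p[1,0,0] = 'failure'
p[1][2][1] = 'management'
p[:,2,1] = ['direction', 'management', 'patience']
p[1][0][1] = 'music'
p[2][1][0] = 'priority'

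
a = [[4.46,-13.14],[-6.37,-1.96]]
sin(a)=[[-0.94, 0.11], [0.06, -0.89]]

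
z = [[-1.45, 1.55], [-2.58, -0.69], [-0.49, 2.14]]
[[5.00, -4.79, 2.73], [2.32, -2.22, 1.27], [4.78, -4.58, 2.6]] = z@[[-1.41, 1.35, -0.77],[1.91, -1.83, 1.04]]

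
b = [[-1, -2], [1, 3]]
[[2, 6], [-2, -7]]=b @ [[-2, -4], [0, -1]]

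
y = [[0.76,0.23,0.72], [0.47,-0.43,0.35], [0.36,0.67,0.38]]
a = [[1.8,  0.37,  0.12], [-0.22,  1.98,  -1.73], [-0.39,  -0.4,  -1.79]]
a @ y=[[1.59,  0.34,  1.47], [0.14,  -2.06,  -0.12], [-1.13,  -1.12,  -1.1]]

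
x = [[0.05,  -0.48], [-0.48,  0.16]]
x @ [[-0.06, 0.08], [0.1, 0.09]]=[[-0.05, -0.04], [0.04, -0.02]]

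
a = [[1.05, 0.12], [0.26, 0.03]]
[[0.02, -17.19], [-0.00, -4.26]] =a @[[2.99, -14.29], [-26.00, -18.18]]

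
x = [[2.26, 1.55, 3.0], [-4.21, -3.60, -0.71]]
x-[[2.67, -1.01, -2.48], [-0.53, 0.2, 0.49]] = [[-0.41, 2.56, 5.48], [-3.68, -3.8, -1.2]]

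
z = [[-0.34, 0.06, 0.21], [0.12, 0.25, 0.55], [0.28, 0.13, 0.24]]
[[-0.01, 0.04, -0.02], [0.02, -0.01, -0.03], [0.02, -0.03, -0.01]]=z @ [[0.04, -0.1, 0.01],[0.02, -0.05, 0.03],[0.01, 0.02, -0.07]]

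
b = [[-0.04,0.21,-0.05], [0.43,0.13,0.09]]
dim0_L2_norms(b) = [0.43, 0.25, 0.1]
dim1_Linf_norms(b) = [0.21, 0.43]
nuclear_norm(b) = 0.68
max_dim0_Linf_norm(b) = 0.43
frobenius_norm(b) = 0.51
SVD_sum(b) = [[0.01, 0.00, 0.00], [0.43, 0.14, 0.09]] + [[-0.05, 0.21, -0.05], [0.0, -0.01, 0.00]]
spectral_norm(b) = 0.46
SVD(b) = [[0.03, 1.0], [1.00, -0.03]] @ diag([0.4583598011863937, 0.2191033834890956]) @ [[0.93, 0.30, 0.19], [-0.25, 0.94, -0.24]]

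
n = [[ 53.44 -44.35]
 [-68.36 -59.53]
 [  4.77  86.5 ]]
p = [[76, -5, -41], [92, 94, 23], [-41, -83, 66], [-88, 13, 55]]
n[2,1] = 86.5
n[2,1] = 86.5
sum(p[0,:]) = 30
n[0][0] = 53.44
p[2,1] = -83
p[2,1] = -83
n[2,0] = 4.77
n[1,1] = -59.53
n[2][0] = 4.77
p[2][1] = -83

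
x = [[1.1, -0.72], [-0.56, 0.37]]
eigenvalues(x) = [1.47, 0.0]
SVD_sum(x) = [[1.10,-0.72],[-0.56,0.37]] + [[0.00, 0.00], [0.00, 0.00]]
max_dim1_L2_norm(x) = 1.31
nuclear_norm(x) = 1.48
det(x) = 0.00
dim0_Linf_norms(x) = [1.1, 0.72]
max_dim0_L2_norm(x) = 1.23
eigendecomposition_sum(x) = [[1.1,-0.72], [-0.56,0.37]] + [[0.00,0.0], [0.00,0.00]]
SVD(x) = [[-0.89, 0.45], [0.45, 0.89]] @ diag([1.4761075071899856, 0.0025743382385703738]) @ [[-0.84,  0.55], [0.55,  0.84]]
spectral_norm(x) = 1.48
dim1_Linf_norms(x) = [1.1, 0.56]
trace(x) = 1.47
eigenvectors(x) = [[0.89,0.55], [-0.45,0.84]]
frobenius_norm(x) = 1.48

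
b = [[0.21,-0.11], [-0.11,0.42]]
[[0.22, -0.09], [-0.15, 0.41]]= b@ [[1.00,0.09],[-0.09,1.0]]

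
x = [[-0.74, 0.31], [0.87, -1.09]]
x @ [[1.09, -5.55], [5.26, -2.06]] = [[0.82, 3.47],[-4.79, -2.58]]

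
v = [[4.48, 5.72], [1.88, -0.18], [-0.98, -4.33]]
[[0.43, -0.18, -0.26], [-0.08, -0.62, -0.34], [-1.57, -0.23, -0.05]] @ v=[[1.84, 3.62],[-1.19, 1.13],[-7.42, -8.72]]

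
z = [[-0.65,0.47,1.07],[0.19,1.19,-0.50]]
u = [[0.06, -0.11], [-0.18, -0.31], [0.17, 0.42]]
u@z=[[-0.06, -0.1, 0.12], [0.06, -0.45, -0.04], [-0.03, 0.58, -0.03]]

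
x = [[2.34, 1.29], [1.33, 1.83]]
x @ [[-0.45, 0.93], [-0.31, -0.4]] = [[-1.45, 1.66], [-1.17, 0.5]]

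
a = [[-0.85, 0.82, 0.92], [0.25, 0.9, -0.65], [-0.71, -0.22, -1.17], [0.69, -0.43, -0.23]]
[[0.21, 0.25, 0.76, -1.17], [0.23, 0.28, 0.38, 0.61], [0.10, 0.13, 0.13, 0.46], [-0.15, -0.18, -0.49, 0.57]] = a@[[-0.1, -0.12, -0.37, 0.57],  [0.23, 0.28, 0.53, -0.01],  [-0.07, -0.09, 0.01, -0.74]]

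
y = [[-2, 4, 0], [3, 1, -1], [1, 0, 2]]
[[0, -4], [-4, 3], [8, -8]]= y @ [[0, 0], [0, -1], [4, -4]]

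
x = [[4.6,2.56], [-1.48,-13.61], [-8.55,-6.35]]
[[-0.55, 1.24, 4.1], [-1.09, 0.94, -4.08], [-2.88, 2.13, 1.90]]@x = [[-39.42, -44.32], [28.48, 10.32], [-32.65, -48.43]]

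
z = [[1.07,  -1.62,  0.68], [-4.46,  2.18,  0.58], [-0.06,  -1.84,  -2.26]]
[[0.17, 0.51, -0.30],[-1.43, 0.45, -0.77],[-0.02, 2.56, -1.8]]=z @ [[0.36, -0.58, 0.52],[0.1, -0.87, 0.64],[-0.08, -0.41, 0.26]]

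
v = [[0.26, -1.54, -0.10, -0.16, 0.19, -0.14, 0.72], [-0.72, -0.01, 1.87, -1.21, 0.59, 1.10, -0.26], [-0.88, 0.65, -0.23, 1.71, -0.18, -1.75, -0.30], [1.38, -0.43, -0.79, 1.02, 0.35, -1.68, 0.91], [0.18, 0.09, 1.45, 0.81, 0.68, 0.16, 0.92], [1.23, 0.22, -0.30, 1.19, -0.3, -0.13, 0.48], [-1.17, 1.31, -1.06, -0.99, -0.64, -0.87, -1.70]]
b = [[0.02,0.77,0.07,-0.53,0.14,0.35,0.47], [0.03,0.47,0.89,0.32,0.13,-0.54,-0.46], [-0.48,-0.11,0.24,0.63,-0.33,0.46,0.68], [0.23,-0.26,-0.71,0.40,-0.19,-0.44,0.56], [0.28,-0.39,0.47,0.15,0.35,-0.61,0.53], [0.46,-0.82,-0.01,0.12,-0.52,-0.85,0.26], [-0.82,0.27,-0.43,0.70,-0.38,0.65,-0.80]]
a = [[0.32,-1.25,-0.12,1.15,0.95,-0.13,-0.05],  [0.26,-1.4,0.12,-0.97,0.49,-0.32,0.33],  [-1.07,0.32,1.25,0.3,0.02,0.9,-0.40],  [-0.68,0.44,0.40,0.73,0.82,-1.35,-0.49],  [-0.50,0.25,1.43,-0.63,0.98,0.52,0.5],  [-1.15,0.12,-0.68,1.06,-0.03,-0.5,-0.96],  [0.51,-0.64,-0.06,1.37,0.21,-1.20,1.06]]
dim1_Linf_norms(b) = [0.77, 0.89, 0.68, 0.71, 0.61, 0.85, 0.82]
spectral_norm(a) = 3.17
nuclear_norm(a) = 12.50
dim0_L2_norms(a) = [1.9, 2.07, 2.06, 2.51, 1.68, 2.17, 1.68]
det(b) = -0.15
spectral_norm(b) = 2.17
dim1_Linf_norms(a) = [1.25, 1.4, 1.25, 1.35, 1.43, 1.15, 1.37]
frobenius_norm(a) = 5.37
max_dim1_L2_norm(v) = 3.04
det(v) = 2.15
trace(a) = 2.44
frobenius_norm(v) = 6.47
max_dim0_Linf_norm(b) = 0.89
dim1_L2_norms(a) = [1.98, 1.85, 1.97, 2.02, 2.06, 2.02, 2.27]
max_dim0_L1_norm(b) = 3.9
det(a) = -14.34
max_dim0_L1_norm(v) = 7.09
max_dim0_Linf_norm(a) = 1.43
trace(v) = -0.11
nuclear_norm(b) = 7.67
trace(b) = -0.17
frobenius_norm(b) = 3.39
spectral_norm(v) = 4.20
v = b @ a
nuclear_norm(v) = 13.44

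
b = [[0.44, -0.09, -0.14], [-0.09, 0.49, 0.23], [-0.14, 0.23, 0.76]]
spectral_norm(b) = 0.95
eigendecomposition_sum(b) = [[0.09, -0.14, -0.24], [-0.14, 0.21, 0.37], [-0.24, 0.37, 0.64]] + [[0.32, -0.03, 0.14], [-0.03, 0.00, -0.01], [0.14, -0.01, 0.06]] + [[0.02, 0.08, -0.04], [0.08, 0.27, -0.13], [-0.04, -0.13, 0.06]]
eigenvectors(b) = [[0.31, -0.92, -0.25], [-0.48, 0.08, -0.88], [-0.82, -0.39, 0.41]]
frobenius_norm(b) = 1.08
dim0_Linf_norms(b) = [0.44, 0.49, 0.76]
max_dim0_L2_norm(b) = 0.81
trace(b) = 1.69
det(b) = 0.13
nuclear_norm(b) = 1.69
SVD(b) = [[-0.31, -0.92, -0.25], [0.48, 0.08, -0.88], [0.82, -0.39, 0.41]] @ diag([0.9462753744667329, 0.3876698483991338, 0.3560547771341334]) @ [[-0.31, 0.48, 0.82], [-0.92, 0.08, -0.39], [-0.25, -0.88, 0.41]]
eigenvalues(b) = [0.95, 0.39, 0.36]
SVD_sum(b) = [[0.09,-0.14,-0.24], [-0.14,0.21,0.37], [-0.24,0.37,0.64]] + [[0.32, -0.03, 0.14], [-0.03, 0.0, -0.01], [0.14, -0.01, 0.06]] + [[0.02, 0.08, -0.04], [0.08, 0.27, -0.13], [-0.04, -0.13, 0.06]]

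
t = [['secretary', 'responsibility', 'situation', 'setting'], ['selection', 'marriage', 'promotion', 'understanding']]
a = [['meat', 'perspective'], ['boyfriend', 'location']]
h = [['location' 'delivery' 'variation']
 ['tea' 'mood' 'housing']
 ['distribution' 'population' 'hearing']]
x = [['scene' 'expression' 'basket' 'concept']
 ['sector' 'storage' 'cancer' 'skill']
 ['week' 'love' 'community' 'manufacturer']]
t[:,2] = ['situation', 'promotion']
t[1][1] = 'marriage'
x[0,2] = 'basket'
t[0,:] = ['secretary', 'responsibility', 'situation', 'setting']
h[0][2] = 'variation'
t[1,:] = ['selection', 'marriage', 'promotion', 'understanding']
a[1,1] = 'location'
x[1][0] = 'sector'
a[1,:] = ['boyfriend', 'location']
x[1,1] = 'storage'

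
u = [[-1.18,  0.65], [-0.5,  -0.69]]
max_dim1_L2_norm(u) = 1.35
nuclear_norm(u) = 2.20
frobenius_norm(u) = 1.59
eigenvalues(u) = [(-0.93+0.51j), (-0.93-0.51j)]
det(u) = 1.14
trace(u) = -1.87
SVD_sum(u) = [[-1.22, 0.55], [-0.16, 0.07]] + [[0.04, 0.10], [-0.34, -0.76]]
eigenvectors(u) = [[(0.75+0j), (0.75-0j)], [0.28+0.60j, 0.28-0.60j]]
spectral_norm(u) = 1.35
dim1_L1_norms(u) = [1.83, 1.19]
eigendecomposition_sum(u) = [[-0.59+0.03j, (0.32+0.59j)], [(-0.25-0.45j), -0.34+0.48j]] + [[-0.59-0.03j, (0.33-0.59j)], [(-0.25+0.45j), -0.34-0.48j]]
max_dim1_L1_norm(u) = 1.83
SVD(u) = [[-0.99, -0.13], [-0.13, 0.99]] @ diag([1.3538791542572148, 0.8414340352444563]) @ [[0.91, -0.41],[-0.41, -0.91]]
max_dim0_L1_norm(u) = 1.68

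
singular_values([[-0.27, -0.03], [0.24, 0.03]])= [0.36, 0.0]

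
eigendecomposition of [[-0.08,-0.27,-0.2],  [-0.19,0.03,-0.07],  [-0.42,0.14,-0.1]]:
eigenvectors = [[0.65,0.60,-0.36], [0.37,-0.25,-0.48], [0.66,-0.76,0.8]]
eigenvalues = [-0.44, 0.28, 0.0]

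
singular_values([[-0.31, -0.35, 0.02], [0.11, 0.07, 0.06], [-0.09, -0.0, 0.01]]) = [0.49, 0.08, 0.06]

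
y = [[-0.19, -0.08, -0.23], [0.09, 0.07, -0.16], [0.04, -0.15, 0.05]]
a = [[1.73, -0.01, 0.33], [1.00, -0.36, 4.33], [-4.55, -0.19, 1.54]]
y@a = [[0.64, 0.07, -0.76], [0.95, 0.0, 0.09], [-0.31, 0.04, -0.56]]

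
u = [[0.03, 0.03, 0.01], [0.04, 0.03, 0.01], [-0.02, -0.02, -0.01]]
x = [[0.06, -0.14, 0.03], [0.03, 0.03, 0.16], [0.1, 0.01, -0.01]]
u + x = [[0.09,-0.11,0.04], [0.07,0.06,0.17], [0.08,-0.01,-0.02]]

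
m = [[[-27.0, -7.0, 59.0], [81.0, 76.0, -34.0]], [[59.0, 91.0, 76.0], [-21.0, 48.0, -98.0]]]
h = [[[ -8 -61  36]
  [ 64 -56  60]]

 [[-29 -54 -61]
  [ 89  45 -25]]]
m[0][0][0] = -27.0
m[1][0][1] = 91.0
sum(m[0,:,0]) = 54.0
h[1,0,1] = -54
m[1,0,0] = 59.0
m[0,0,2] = 59.0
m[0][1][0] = 81.0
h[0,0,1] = -61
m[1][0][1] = 91.0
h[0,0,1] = -61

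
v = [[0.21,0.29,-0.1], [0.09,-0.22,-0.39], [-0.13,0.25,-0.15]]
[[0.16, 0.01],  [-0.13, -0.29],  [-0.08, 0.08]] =v@[[0.64, -0.31], [0.22, 0.41], [0.35, 0.44]]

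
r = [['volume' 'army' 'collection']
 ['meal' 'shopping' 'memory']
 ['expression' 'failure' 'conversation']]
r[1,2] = 'memory'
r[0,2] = 'collection'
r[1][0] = 'meal'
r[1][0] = 'meal'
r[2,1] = 'failure'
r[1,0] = 'meal'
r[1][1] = 'shopping'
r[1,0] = 'meal'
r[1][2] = 'memory'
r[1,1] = 'shopping'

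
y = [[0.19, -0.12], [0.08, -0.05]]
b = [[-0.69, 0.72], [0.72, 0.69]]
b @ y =[[-0.07, 0.05],[0.19, -0.12]]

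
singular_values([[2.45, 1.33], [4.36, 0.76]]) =[5.17, 0.76]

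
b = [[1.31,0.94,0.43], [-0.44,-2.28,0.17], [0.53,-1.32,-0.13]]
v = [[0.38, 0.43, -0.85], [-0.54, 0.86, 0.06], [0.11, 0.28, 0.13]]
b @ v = [[0.04, 1.49, -1.0], [1.08, -2.10, 0.26], [0.90, -0.94, -0.55]]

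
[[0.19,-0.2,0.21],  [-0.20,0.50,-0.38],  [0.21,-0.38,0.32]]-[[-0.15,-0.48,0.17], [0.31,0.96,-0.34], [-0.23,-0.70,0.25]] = [[0.34, 0.28, 0.04], [-0.51, -0.46, -0.04], [0.44, 0.32, 0.07]]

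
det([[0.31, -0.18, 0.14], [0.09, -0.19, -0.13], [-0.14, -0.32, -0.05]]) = -0.022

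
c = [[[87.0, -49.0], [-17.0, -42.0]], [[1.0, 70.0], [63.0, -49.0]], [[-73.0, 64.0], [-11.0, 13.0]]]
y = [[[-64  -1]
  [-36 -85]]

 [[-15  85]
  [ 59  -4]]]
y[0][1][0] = -36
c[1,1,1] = -49.0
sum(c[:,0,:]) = 100.0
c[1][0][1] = 70.0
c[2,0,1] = 64.0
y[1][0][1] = 85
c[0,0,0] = 87.0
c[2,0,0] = -73.0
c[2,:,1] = [64.0, 13.0]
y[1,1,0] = 59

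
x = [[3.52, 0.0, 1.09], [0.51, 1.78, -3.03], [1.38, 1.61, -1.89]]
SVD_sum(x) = [[0.15, 0.22, -0.32], [1.23, 1.85, -2.65], [0.99, 1.50, -2.15]] + [[3.37, -0.18, 1.43], [-0.74, 0.04, -0.31], [0.42, -0.02, 0.18]] + [[0.01, -0.04, -0.02], [0.02, -0.11, -0.06], [-0.03, 0.14, 0.08]]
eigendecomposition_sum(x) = [[(3.68+0j), (0.4+0j), (0.49+0j)], [(-0.3+0j), (-0.03-0j), (-0.04+0j)], [0.81+0.00j, 0.09+0.00j, (0.11+0j)]] + [[-0.08-0.00j, (-0.2-0.09j), 0.30-0.01j], [0.40+0.11j, (0.91+0.66j), -1.49-0.27j], [(0.28-0.06j), 0.76+0.13j, -1.00+0.30j]] + [[-0.08+0.00j,  (-0.2+0.09j),  0.30+0.01j], [(0.4-0.11j),  (0.91-0.66j),  -1.49+0.27j], [(0.28+0.06j),  (0.76-0.13j),  (-1-0.3j)]]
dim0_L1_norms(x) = [5.41, 3.39, 6.01]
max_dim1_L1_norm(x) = 5.32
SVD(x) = [[-0.09, 0.97, -0.23], [-0.77, -0.21, -0.60], [-0.63, 0.12, 0.77]] @ diag([4.467501272624192, 3.77540776273231, 0.2103059775703682]) @ [[-0.35,  -0.53,  0.77],[0.92,  -0.05,  0.39],[-0.17,  0.84,  0.51]]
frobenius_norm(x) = 5.85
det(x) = 3.55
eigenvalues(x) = [(3.76+0j), (-0.18+0.96j), (-0.18-0.96j)]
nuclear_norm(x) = 8.45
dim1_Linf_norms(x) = [3.52, 3.03, 1.89]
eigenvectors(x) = [[(0.97+0j), 0.16-0.03j, 0.16+0.03j], [-0.08+0.00j, -0.81+0.00j, (-0.81-0j)], [0.22+0.00j, -0.50+0.25j, (-0.5-0.25j)]]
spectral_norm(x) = 4.47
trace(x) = 3.41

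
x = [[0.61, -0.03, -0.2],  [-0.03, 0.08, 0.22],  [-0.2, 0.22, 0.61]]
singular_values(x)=[0.85, 0.45, 0.0]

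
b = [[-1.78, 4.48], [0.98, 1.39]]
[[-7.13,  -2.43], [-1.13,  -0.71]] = b@[[0.71, 0.03], [-1.31, -0.53]]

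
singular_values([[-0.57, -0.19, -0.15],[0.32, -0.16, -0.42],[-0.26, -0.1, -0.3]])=[0.72, 0.57, 0.08]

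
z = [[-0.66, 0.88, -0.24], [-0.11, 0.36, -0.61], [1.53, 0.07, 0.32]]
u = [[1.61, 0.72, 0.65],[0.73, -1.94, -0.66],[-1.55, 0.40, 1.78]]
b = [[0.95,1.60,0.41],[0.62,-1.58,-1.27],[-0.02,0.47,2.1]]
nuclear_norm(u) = 6.14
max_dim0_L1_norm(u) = 3.89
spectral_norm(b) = 3.07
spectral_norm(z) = 1.78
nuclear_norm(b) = 5.58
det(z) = -0.76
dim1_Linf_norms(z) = [0.88, 0.61, 1.53]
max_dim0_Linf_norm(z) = 1.53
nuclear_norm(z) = 3.17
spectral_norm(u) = 2.90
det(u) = -7.10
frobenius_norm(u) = 3.74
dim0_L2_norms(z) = [1.67, 0.95, 0.73]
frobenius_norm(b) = 3.57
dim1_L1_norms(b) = [2.96, 3.47, 2.59]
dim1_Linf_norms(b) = [1.6, 1.58, 2.1]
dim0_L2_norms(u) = [2.35, 2.11, 2.01]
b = u + z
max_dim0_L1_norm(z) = 2.3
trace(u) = 1.45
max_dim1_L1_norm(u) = 3.73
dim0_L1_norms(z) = [2.3, 1.31, 1.17]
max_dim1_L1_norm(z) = 1.92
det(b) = -4.52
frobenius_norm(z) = 2.06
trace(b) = 1.47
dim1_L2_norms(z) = [1.13, 0.72, 1.56]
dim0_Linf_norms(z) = [1.53, 0.88, 0.61]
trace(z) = 0.02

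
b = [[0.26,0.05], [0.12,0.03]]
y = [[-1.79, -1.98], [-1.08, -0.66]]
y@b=[[-0.7,-0.15], [-0.36,-0.07]]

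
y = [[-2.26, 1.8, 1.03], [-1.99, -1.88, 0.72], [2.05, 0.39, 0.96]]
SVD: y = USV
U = [[-0.62, 0.75, 0.20], [-0.59, -0.63, 0.51], [0.51, 0.2, 0.83]]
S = [3.68, 2.66, 1.42]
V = [[0.99, 0.05, -0.16], [-0.02, 0.98, 0.19], [0.16, -0.19, 0.97]]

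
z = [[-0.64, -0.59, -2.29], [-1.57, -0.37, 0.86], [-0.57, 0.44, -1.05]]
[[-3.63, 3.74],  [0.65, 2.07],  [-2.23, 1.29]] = z @ [[0.58,  -1.53], [-0.57,  -1.19], [1.57,  -0.90]]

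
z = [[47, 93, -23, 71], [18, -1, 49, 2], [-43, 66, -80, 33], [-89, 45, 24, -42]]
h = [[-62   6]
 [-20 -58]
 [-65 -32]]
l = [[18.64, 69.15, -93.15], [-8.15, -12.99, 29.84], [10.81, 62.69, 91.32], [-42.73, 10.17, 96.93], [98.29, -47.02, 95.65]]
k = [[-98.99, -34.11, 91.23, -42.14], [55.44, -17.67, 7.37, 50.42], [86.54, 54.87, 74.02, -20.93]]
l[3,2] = 96.93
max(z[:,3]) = 71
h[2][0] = -65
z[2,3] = 33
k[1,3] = 50.42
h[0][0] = -62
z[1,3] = 2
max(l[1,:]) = 29.84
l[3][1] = 10.17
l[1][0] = -8.15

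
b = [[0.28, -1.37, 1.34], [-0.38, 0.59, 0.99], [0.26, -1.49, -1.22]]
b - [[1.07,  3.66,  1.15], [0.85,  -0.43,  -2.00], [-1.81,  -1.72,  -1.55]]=[[-0.79, -5.03, 0.19], [-1.23, 1.02, 2.99], [2.07, 0.23, 0.33]]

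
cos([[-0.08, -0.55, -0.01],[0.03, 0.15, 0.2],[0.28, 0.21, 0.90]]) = [[1.01, 0.02, 0.05], [-0.03, 0.98, -0.10], [-0.11, -0.03, 0.6]]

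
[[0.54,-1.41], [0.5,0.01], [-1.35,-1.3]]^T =[[0.54, 0.5, -1.35],[-1.41, 0.01, -1.30]]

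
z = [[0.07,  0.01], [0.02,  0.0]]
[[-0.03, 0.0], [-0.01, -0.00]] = z @ [[-0.42, -0.01], [-0.21, 0.36]]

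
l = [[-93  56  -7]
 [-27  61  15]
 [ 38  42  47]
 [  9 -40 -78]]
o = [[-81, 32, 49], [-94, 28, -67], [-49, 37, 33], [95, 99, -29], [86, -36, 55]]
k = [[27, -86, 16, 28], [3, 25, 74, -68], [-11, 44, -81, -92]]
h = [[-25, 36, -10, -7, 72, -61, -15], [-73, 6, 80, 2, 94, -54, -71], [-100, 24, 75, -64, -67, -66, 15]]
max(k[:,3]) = 28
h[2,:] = [-100, 24, 75, -64, -67, -66, 15]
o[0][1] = 32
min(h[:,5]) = -66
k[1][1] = 25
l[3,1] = -40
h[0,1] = 36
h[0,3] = -7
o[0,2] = 49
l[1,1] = 61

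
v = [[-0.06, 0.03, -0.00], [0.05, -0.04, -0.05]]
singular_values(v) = [0.1, 0.03]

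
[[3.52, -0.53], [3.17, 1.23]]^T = [[3.52, 3.17], [-0.53, 1.23]]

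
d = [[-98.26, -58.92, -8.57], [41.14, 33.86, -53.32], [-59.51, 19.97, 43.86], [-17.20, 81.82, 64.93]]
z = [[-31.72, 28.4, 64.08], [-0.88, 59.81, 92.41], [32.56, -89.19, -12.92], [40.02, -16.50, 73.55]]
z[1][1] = 59.81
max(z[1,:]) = 92.41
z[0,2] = 64.08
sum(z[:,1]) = -17.47999999999999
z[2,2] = -12.92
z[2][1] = -89.19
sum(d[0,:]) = -165.75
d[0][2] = -8.57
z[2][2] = -12.92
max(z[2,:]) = 32.56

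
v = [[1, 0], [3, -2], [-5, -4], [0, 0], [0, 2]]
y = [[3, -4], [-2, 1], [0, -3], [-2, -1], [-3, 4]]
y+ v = [[4, -4], [1, -1], [-5, -7], [-2, -1], [-3, 6]]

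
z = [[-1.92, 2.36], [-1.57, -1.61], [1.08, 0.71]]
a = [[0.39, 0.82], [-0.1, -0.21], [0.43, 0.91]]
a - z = [[2.31, -1.54], [1.47, 1.40], [-0.65, 0.2]]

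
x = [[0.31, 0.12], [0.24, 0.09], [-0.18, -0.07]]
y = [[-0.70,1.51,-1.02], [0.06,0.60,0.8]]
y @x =[[0.33, 0.12], [0.02, 0.01]]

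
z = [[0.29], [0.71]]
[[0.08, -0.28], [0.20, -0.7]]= z@[[0.28, -0.98]]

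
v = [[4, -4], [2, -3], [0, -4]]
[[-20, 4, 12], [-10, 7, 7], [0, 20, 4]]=v @ [[-5, -4, 2], [0, -5, -1]]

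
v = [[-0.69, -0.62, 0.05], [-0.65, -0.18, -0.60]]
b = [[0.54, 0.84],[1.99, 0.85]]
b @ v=[[-0.92, -0.49, -0.48],[-1.93, -1.39, -0.41]]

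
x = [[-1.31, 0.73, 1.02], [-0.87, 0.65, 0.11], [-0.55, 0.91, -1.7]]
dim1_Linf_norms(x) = [1.31, 0.87, 1.7]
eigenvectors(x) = [[0.6, 0.88, -0.87], [0.77, 0.46, -0.4], [0.22, -0.11, 0.29]]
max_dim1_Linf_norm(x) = 1.7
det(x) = 0.01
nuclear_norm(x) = 4.13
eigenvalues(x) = [0.01, -1.06, -1.31]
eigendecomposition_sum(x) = [[-0.01, 0.01, -0.00],[-0.01, 0.02, -0.00],[-0.0, 0.0, -0.0]] + [[-4.74, 5.53, -6.59], [-2.45, 2.86, -3.41], [0.59, -0.69, 0.82]] + [[3.43, -4.81, 7.61], [1.59, -2.23, 3.52], [-1.14, 1.59, -2.52]]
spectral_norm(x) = 2.09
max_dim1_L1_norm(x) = 3.16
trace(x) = -2.36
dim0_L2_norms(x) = [1.67, 1.34, 1.99]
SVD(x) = [[-0.57, 0.68, 0.47], [-0.49, 0.18, -0.85], [-0.66, -0.71, 0.23]] @ diag([2.09196595774556, 2.031051576299808, 0.0028153230306008606]) @ [[0.73, -0.64, 0.24],[-0.32, -0.02, 0.95],[-0.60, -0.77, -0.22]]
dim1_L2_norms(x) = [1.81, 1.09, 2.01]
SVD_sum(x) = [[-0.87, 0.76, -0.28], [-0.75, 0.66, -0.24], [-1.01, 0.88, -0.33]] + [[-0.44,-0.03,1.30], [-0.12,-0.01,0.35], [0.47,0.03,-1.37]] + [[-0.0, -0.0, -0.00], [0.0, 0.00, 0.0], [-0.00, -0.00, -0.0]]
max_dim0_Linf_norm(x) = 1.7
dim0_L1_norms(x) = [2.73, 2.29, 2.83]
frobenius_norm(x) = 2.92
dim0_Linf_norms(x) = [1.31, 0.91, 1.7]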